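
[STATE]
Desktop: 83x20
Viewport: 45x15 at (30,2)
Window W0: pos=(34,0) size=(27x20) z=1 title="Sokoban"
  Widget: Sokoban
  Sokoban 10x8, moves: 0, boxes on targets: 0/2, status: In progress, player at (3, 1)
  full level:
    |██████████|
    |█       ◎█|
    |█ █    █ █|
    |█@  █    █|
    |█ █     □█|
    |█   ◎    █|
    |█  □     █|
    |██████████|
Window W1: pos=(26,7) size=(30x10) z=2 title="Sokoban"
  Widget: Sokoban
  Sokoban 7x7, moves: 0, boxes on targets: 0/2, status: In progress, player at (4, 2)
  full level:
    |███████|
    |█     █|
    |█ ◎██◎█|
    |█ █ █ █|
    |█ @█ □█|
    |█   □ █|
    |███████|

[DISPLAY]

    ┠─────────────────────────┨              
    ┃██████████               ┃              
    ┃█       ◎█               ┃              
    ┃█ █    █ █               ┃              
    ┃█@  █    █               ┃              
━━━━━━━━━━━━━━━━━━━━━━━━━┓    ┃              
koban                    ┃    ┃              
─────────────────────────┨    ┃              
████                     ┃    ┃              
   █                     ┃    ┃              
██◎█                     ┃    ┃              
 █ █                     ┃    ┃              
█ □█                     ┃    ┃              
 □ █                     ┃    ┃              
━━━━━━━━━━━━━━━━━━━━━━━━━┛    ┃              


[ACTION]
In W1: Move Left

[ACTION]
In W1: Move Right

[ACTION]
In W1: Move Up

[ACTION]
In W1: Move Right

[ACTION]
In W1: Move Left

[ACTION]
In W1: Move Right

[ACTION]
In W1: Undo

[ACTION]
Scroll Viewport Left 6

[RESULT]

          ┠─────────────────────────┨        
          ┃██████████               ┃        
          ┃█       ◎█               ┃        
          ┃█ █    █ █               ┃        
          ┃█@  █    █               ┃        
  ┏━━━━━━━━━━━━━━━━━━━━━━━━━━━━┓    ┃        
  ┃ Sokoban                    ┃    ┃        
  ┠────────────────────────────┨    ┃        
  ┃███████                     ┃    ┃        
  ┃█     █                     ┃    ┃        
  ┃█ ◎██◎█                     ┃    ┃        
  ┃█ █ █ █                     ┃    ┃        
  ┃█@ █ □█                     ┃    ┃        
  ┃█   □ █                     ┃    ┃        
  ┗━━━━━━━━━━━━━━━━━━━━━━━━━━━━┛    ┃        


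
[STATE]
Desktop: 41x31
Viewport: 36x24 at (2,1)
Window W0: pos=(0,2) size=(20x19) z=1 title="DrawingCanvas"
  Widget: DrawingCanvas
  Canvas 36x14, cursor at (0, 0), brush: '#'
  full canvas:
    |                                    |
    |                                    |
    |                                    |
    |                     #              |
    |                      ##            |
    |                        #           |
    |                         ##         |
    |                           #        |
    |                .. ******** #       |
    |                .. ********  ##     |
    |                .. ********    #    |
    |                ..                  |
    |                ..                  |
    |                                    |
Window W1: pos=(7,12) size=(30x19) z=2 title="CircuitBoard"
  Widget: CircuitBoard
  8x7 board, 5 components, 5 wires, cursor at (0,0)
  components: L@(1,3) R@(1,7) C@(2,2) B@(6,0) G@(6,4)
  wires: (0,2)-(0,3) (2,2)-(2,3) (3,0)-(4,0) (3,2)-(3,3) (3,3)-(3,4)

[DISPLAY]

                                    
━━━━━━━━━━━━━━━━━┓                  
DrawingCanvas    ┃                  
─────────────────┨                  
                 ┃                  
                 ┃                  
                 ┃                  
                 ┃                  
                 ┃                  
                 ┃                  
                 ┃                  
     ┏━━━━━━━━━━━━━━━━━━━━━━━━━━━━┓ 
     ┃ CircuitBoard               ┃ 
     ┠────────────────────────────┨ 
     ┃   0 1 2 3 4 5 6 7          ┃ 
     ┃0  [.]      · ─ ·           ┃ 
     ┃                            ┃ 
     ┃1               L           ┃ 
     ┃                            ┃ 
━━━━━┃2           C ─ ·           ┃ 
     ┃                            ┃ 
     ┃3   ·       · ─ · ─ ·       ┃ 
     ┃    │                       ┃ 
     ┃4   ·                       ┃ 


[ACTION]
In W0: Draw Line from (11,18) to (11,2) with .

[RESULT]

                                    
━━━━━━━━━━━━━━━━━┓                  
DrawingCanvas    ┃                  
─────────────────┨                  
                 ┃                  
                 ┃                  
                 ┃                  
                 ┃                  
                 ┃                  
                 ┃                  
                 ┃                  
     ┏━━━━━━━━━━━━━━━━━━━━━━━━━━━━┓ 
     ┃ CircuitBoard               ┃ 
     ┠────────────────────────────┨ 
     ┃   0 1 2 3 4 5 6 7          ┃ 
 ....┃0  [.]      · ─ ·           ┃ 
     ┃                            ┃ 
     ┃1               L           ┃ 
     ┃                            ┃ 
━━━━━┃2           C ─ ·           ┃ 
     ┃                            ┃ 
     ┃3   ·       · ─ · ─ ·       ┃ 
     ┃    │                       ┃ 
     ┃4   ·                       ┃ 


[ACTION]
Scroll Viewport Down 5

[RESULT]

                 ┃                  
                 ┃                  
                 ┃                  
                 ┃                  
                 ┃                  
                 ┃                  
     ┏━━━━━━━━━━━━━━━━━━━━━━━━━━━━┓ 
     ┃ CircuitBoard               ┃ 
     ┠────────────────────────────┨ 
     ┃   0 1 2 3 4 5 6 7          ┃ 
 ....┃0  [.]      · ─ ·           ┃ 
     ┃                            ┃ 
     ┃1               L           ┃ 
     ┃                            ┃ 
━━━━━┃2           C ─ ·           ┃ 
     ┃                            ┃ 
     ┃3   ·       · ─ · ─ ·       ┃ 
     ┃    │                       ┃ 
     ┃4   ·                       ┃ 
     ┃                            ┃ 
     ┃5                           ┃ 
     ┃                            ┃ 
     ┃6   B               G       ┃ 
     ┃Cursor: (0,0)               ┃ 


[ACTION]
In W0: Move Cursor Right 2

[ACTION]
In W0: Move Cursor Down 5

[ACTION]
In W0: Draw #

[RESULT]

                 ┃                  
                 ┃                  
                 ┃                  
                 ┃                  
 #               ┃                  
                 ┃                  
     ┏━━━━━━━━━━━━━━━━━━━━━━━━━━━━┓ 
     ┃ CircuitBoard               ┃ 
     ┠────────────────────────────┨ 
     ┃   0 1 2 3 4 5 6 7          ┃ 
 ....┃0  [.]      · ─ ·           ┃ 
     ┃                            ┃ 
     ┃1               L           ┃ 
     ┃                            ┃ 
━━━━━┃2           C ─ ·           ┃ 
     ┃                            ┃ 
     ┃3   ·       · ─ · ─ ·       ┃ 
     ┃    │                       ┃ 
     ┃4   ·                       ┃ 
     ┃                            ┃ 
     ┃5                           ┃ 
     ┃                            ┃ 
     ┃6   B               G       ┃ 
     ┃Cursor: (0,0)               ┃ 


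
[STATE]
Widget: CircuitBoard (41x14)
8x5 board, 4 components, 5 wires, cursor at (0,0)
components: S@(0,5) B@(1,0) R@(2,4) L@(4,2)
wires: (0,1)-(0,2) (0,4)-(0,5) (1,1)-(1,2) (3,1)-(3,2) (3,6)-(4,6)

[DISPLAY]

   0 1 2 3 4 5 6 7                       
0  [.]  · ─ ·       · ─ S                
                                         
1   B   · ─ ·                            
                                         
2                   R                    
                                         
3       · ─ ·               ·            
                            │            
4           L               ·            
Cursor: (0,0)                            
                                         
                                         
                                         


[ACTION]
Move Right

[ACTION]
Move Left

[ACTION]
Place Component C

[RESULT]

   0 1 2 3 4 5 6 7                       
0  [C]  · ─ ·       · ─ S                
                                         
1   B   · ─ ·                            
                                         
2                   R                    
                                         
3       · ─ ·               ·            
                            │            
4           L               ·            
Cursor: (0,0)                            
                                         
                                         
                                         


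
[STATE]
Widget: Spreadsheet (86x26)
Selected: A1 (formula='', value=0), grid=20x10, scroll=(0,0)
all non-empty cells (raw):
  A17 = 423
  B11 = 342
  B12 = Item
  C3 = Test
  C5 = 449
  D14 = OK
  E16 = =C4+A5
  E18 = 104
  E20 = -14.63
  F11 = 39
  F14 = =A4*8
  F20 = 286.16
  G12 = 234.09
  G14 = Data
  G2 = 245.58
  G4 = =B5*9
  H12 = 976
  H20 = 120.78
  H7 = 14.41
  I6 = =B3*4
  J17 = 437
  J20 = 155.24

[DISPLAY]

A1:                                                                                   
       A       B       C       D       E       F       G       H       I       J      
--------------------------------------------------------------------------------------
  1      [0]       0       0       0       0       0       0       0       0       0  
  2        0       0       0       0       0       0  245.58       0       0       0  
  3        0       0Test           0       0       0       0       0       0       0  
  4        0       0       0       0       0       0       0       0       0       0  
  5        0       0     449       0       0       0       0       0       0       0  
  6        0       0       0       0       0       0       0       0       0       0  
  7        0       0       0       0       0       0       0   14.41       0       0  
  8        0       0       0       0       0       0       0       0       0       0  
  9        0       0       0       0       0       0       0       0       0       0  
 10        0       0       0       0       0       0       0       0       0       0  
 11        0     342       0       0       0      39       0       0       0       0  
 12        0Item           0       0       0       0  234.09     976       0       0  
 13        0       0       0       0       0       0       0       0       0       0  
 14        0       0       0OK             0       0Data           0       0       0  
 15        0       0       0       0       0       0       0       0       0       0  
 16        0       0       0       0       0       0       0       0       0       0  
 17      423       0       0       0       0       0       0       0       0     437  
 18        0       0       0       0     104       0       0       0       0       0  
 19        0       0       0       0       0       0       0       0       0       0  
 20        0       0       0       0  -14.63  286.16       0  120.78       0  155.24  
                                                                                      
                                                                                      
                                                                                      


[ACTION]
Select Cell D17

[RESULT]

D17:                                                                                  
       A       B       C       D       E       F       G       H       I       J      
--------------------------------------------------------------------------------------
  1        0       0       0       0       0       0       0       0       0       0  
  2        0       0       0       0       0       0  245.58       0       0       0  
  3        0       0Test           0       0       0       0       0       0       0  
  4        0       0       0       0       0       0       0       0       0       0  
  5        0       0     449       0       0       0       0       0       0       0  
  6        0       0       0       0       0       0       0       0       0       0  
  7        0       0       0       0       0       0       0   14.41       0       0  
  8        0       0       0       0       0       0       0       0       0       0  
  9        0       0       0       0       0       0       0       0       0       0  
 10        0       0       0       0       0       0       0       0       0       0  
 11        0     342       0       0       0      39       0       0       0       0  
 12        0Item           0       0       0       0  234.09     976       0       0  
 13        0       0       0       0       0       0       0       0       0       0  
 14        0       0       0OK             0       0Data           0       0       0  
 15        0       0       0       0       0       0       0       0       0       0  
 16        0       0       0       0       0       0       0       0       0       0  
 17      423       0       0     [0]       0       0       0       0       0     437  
 18        0       0       0       0     104       0       0       0       0       0  
 19        0       0       0       0       0       0       0       0       0       0  
 20        0       0       0       0  -14.63  286.16       0  120.78       0  155.24  
                                                                                      
                                                                                      
                                                                                      


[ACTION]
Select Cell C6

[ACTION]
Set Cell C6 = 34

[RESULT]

C6: 34                                                                                
       A       B       C       D       E       F       G       H       I       J      
--------------------------------------------------------------------------------------
  1        0       0       0       0       0       0       0       0       0       0  
  2        0       0       0       0       0       0  245.58       0       0       0  
  3        0       0Test           0       0       0       0       0       0       0  
  4        0       0       0       0       0       0       0       0       0       0  
  5        0       0     449       0       0       0       0       0       0       0  
  6        0       0    [34]       0       0       0       0       0       0       0  
  7        0       0       0       0       0       0       0   14.41       0       0  
  8        0       0       0       0       0       0       0       0       0       0  
  9        0       0       0       0       0       0       0       0       0       0  
 10        0       0       0       0       0       0       0       0       0       0  
 11        0     342       0       0       0      39       0       0       0       0  
 12        0Item           0       0       0       0  234.09     976       0       0  
 13        0       0       0       0       0       0       0       0       0       0  
 14        0       0       0OK             0       0Data           0       0       0  
 15        0       0       0       0       0       0       0       0       0       0  
 16        0       0       0       0       0       0       0       0       0       0  
 17      423       0       0       0       0       0       0       0       0     437  
 18        0       0       0       0     104       0       0       0       0       0  
 19        0       0       0       0       0       0       0       0       0       0  
 20        0       0       0       0  -14.63  286.16       0  120.78       0  155.24  
                                                                                      
                                                                                      
                                                                                      


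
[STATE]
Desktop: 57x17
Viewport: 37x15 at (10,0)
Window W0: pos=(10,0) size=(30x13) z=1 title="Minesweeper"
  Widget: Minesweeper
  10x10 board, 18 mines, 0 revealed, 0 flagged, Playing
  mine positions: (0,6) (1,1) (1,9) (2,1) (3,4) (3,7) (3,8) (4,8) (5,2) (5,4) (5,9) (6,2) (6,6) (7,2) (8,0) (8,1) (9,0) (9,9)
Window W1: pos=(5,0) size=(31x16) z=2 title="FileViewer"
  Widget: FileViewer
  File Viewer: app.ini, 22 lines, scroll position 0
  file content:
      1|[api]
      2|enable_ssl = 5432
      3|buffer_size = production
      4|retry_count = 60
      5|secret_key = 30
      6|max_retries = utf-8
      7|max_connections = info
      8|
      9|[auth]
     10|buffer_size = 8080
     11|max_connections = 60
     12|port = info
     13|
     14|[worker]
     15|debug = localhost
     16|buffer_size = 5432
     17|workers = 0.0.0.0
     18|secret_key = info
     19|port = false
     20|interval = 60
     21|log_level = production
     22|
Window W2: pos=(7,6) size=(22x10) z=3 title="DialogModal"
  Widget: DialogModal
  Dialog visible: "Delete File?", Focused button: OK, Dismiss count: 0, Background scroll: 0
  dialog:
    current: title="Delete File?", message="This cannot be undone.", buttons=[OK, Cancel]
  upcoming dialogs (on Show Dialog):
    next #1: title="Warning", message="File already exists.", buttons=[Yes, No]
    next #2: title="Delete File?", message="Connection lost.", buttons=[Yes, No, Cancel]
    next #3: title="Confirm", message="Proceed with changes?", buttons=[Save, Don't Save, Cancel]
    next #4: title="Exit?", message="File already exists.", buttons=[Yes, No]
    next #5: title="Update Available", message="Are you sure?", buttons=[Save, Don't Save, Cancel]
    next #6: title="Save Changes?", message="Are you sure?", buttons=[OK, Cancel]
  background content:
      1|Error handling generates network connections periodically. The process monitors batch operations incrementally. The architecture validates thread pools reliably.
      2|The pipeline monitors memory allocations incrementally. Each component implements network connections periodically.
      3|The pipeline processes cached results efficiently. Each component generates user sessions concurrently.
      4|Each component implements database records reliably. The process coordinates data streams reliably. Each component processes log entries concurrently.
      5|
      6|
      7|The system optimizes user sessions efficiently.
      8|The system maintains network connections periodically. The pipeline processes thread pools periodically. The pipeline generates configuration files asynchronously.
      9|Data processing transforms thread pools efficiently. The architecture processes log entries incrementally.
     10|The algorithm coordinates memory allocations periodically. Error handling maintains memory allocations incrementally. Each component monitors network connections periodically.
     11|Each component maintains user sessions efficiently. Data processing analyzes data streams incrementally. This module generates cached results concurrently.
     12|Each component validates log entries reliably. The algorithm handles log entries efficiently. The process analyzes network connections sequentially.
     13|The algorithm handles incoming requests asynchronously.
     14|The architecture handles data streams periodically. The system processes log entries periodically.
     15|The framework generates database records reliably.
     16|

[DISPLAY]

━━━━━━━━━━━━━━━━━━━━━━━━━┓━━━┓       
eViewer                  ┃   ┃       
─────────────────────────┨───┨       
]                       ▲┃   ┃       
le_ssl = 5432           █┃   ┃       
er_size = production    ░┃   ┃       
━━━━━━━━━━━━━━━━━━┓     ░┃   ┃       
ialogModal        ┃     ░┃   ┃       
──────────────────┨     ░┃   ┃       
┌──────────────┐er┃     ░┃   ┃       
│ Delete File? │or┃     ░┃   ┃       
│This cannot be│ss┃     ░┃   ┃       
│[OK]  Cancel  │le┃     ░┃━━━┛       
└──────────────┘  ┃     ░┃           
                  ┃     ▼┃           


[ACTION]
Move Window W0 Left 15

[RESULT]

━━━━━━━━━━━━━━━━━━━━━━━━━┓           
eViewer                  ┃           
─────────────────────────┨           
]                       ▲┃           
le_ssl = 5432           █┃           
er_size = production    ░┃           
━━━━━━━━━━━━━━━━━━┓     ░┃           
ialogModal        ┃     ░┃           
──────────────────┨     ░┃           
┌──────────────┐er┃     ░┃           
│ Delete File? │or┃     ░┃           
│This cannot be│ss┃     ░┃           
│[OK]  Cancel  │le┃     ░┃           
└──────────────┘  ┃     ░┃           
                  ┃     ▼┃           


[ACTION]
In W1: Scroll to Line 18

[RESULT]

━━━━━━━━━━━━━━━━━━━━━━━━━┓           
eViewer                  ┃           
─────────────────────────┨           
connections = 60        ▲┃           
 = info                 ░┃           
                        ░┃           
━━━━━━━━━━━━━━━━━━┓     ░┃           
ialogModal        ┃     ░┃           
──────────────────┨     ░┃           
┌──────────────┐er┃     ░┃           
│ Delete File? │or┃     ░┃           
│This cannot be│ss┃     ░┃           
│[OK]  Cancel  │le┃     ░┃           
└──────────────┘  ┃     █┃           
                  ┃     ▼┃           


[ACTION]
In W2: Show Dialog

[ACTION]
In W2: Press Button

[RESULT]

━━━━━━━━━━━━━━━━━━━━━━━━━┓           
eViewer                  ┃           
─────────────────────────┨           
connections = 60        ▲┃           
 = info                 ░┃           
                        ░┃           
━━━━━━━━━━━━━━━━━━┓     ░┃           
ialogModal        ┃     ░┃           
──────────────────┨     ░┃           
ror handling gener┃     ░┃           
e pipeline monitor┃     ░┃           
e pipeline process┃     ░┃           
ch component imple┃     ░┃           
                  ┃     █┃           
                  ┃     ▼┃           


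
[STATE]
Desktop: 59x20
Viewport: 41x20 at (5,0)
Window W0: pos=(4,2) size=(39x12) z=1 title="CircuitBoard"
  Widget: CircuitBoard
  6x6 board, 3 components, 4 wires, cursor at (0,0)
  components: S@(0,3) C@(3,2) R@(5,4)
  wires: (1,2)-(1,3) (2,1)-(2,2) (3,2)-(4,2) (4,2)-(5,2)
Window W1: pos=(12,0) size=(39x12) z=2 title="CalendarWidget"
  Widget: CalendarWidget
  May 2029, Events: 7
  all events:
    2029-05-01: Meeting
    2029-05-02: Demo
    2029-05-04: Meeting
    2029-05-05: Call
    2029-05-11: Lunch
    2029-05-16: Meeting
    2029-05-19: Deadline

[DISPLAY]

       ┏━━━━━━━━━━━━━━━━━━━━━━━━━━━━━━━━━
       ┃ CalendarWidget                  
━━━━━━━┠─────────────────────────────────
 Circui┃               May 2029          
───────┃Mo Tu We Th Fr Sa Su             
   0 1 ┃    1*  2*  3  4*  5*  6         
0  [.] ┃ 7  8  9 10 11* 12 13            
       ┃14 15 16* 17 18 19* 20           
1      ┃21 22 23 24 25 26 27             
       ┃28 29 30 31                      
2      ┃                                 
       ┗━━━━━━━━━━━━━━━━━━━━━━━━━━━━━━━━━
3           C                        ┃   
━━━━━━━━━━━━━━━━━━━━━━━━━━━━━━━━━━━━━┛   
                                         
                                         
                                         
                                         
                                         
                                         


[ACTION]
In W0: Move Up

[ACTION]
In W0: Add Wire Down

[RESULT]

       ┏━━━━━━━━━━━━━━━━━━━━━━━━━━━━━━━━━
       ┃ CalendarWidget                  
━━━━━━━┠─────────────────────────────────
 Circui┃               May 2029          
───────┃Mo Tu We Th Fr Sa Su             
   0 1 ┃    1*  2*  3  4*  5*  6         
0  [.] ┃ 7  8  9 10 11* 12 13            
    │  ┃14 15 16* 17 18 19* 20           
1   ·  ┃21 22 23 24 25 26 27             
       ┃28 29 30 31                      
2      ┃                                 
       ┗━━━━━━━━━━━━━━━━━━━━━━━━━━━━━━━━━
3           C                        ┃   
━━━━━━━━━━━━━━━━━━━━━━━━━━━━━━━━━━━━━┛   
                                         
                                         
                                         
                                         
                                         
                                         


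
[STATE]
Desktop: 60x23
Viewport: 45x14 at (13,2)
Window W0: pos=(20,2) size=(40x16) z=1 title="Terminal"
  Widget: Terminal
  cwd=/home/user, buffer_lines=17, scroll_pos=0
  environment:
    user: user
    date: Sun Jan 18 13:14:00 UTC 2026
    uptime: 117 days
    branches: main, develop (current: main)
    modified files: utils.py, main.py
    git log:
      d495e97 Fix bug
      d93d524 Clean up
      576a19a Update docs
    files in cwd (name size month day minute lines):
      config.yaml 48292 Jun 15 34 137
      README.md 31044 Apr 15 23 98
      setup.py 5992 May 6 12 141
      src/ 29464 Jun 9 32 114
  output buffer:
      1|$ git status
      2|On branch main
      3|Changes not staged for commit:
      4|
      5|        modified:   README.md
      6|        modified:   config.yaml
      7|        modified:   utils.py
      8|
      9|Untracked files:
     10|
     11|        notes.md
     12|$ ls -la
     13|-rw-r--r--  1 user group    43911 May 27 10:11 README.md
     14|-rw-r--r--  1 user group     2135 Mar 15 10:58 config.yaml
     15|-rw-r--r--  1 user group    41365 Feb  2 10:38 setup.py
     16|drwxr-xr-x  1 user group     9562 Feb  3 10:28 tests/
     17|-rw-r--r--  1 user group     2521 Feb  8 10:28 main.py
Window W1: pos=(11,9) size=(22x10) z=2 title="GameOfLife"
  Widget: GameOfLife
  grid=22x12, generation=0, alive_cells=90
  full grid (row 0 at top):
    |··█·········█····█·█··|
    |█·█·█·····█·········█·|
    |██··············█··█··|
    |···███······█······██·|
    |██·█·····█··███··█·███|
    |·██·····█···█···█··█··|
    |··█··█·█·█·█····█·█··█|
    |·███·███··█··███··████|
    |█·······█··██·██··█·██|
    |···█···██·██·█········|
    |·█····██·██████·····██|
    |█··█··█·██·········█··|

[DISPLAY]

       ┏━━━━━━━━━━━━━━━━━━━━━━━━━━━━━━━━━━━━━
       ┃ Terminal                            
       ┠─────────────────────────────────────
       ┃$ git status                         
       ┃On branch main                       
       ┃Changes not staged for commit:       
       ┃                                     
━━━━━━━━━━━━━━━━━━━┓fied:   README.md        
GameOfLife         ┃fied:   config.yaml      
───────────────────┨fied:   utils.py         
en: 0              ┃                         
·███······█······██┃les:                     
·█·····█··███··█·██┃                         
█·····█···█···█··█·┃s.md                     


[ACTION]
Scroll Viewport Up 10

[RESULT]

                                             
                                             
       ┏━━━━━━━━━━━━━━━━━━━━━━━━━━━━━━━━━━━━━
       ┃ Terminal                            
       ┠─────────────────────────────────────
       ┃$ git status                         
       ┃On branch main                       
       ┃Changes not staged for commit:       
       ┃                                     
━━━━━━━━━━━━━━━━━━━┓fied:   README.md        
GameOfLife         ┃fied:   config.yaml      
───────────────────┨fied:   utils.py         
en: 0              ┃                         
·███······█······██┃les:                     


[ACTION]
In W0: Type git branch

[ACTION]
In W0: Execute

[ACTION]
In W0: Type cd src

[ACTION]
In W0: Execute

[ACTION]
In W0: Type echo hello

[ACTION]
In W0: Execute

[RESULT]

                                             
                                             
       ┏━━━━━━━━━━━━━━━━━━━━━━━━━━━━━━━━━━━━━
       ┃ Terminal                            
       ┠─────────────────────────────────────
       ┃-rw-r--r--  1 user group     2135 Mar
       ┃-rw-r--r--  1 user group    41365 Feb
       ┃drwxr-xr-x  1 user group     9562 Feb
       ┃-rw-r--r--  1 user group     2521 Feb
━━━━━━━━━━━━━━━━━━━┓                         
GameOfLife         ┃                         
───────────────────┨                         
en: 0              ┃                         
·███······█······██┃                         


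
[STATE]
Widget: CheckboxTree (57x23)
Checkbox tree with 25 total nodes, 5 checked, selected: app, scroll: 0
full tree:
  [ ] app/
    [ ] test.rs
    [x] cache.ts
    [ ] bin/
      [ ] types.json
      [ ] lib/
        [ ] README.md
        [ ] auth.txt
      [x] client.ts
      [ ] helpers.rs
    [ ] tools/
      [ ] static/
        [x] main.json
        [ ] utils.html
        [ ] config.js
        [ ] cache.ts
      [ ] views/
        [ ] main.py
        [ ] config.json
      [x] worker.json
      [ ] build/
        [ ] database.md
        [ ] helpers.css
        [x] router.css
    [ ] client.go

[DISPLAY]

>[-] app/                                                
   [ ] test.rs                                           
   [x] cache.ts                                          
   [-] bin/                                              
     [ ] types.json                                      
     [ ] lib/                                            
       [ ] README.md                                     
       [ ] auth.txt                                      
     [x] client.ts                                       
     [ ] helpers.rs                                      
   [-] tools/                                            
     [-] static/                                         
       [x] main.json                                     
       [ ] utils.html                                    
       [ ] config.js                                     
       [ ] cache.ts                                      
     [ ] views/                                          
       [ ] main.py                                       
       [ ] config.json                                   
     [x] worker.json                                     
     [-] build/                                          
       [ ] database.md                                   
       [ ] helpers.css                                   


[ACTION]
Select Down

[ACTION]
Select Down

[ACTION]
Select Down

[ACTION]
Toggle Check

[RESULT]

 [-] app/                                                
   [ ] test.rs                                           
   [x] cache.ts                                          
>  [x] bin/                                              
     [x] types.json                                      
     [x] lib/                                            
       [x] README.md                                     
       [x] auth.txt                                      
     [x] client.ts                                       
     [x] helpers.rs                                      
   [-] tools/                                            
     [-] static/                                         
       [x] main.json                                     
       [ ] utils.html                                    
       [ ] config.js                                     
       [ ] cache.ts                                      
     [ ] views/                                          
       [ ] main.py                                       
       [ ] config.json                                   
     [x] worker.json                                     
     [-] build/                                          
       [ ] database.md                                   
       [ ] helpers.css                                   


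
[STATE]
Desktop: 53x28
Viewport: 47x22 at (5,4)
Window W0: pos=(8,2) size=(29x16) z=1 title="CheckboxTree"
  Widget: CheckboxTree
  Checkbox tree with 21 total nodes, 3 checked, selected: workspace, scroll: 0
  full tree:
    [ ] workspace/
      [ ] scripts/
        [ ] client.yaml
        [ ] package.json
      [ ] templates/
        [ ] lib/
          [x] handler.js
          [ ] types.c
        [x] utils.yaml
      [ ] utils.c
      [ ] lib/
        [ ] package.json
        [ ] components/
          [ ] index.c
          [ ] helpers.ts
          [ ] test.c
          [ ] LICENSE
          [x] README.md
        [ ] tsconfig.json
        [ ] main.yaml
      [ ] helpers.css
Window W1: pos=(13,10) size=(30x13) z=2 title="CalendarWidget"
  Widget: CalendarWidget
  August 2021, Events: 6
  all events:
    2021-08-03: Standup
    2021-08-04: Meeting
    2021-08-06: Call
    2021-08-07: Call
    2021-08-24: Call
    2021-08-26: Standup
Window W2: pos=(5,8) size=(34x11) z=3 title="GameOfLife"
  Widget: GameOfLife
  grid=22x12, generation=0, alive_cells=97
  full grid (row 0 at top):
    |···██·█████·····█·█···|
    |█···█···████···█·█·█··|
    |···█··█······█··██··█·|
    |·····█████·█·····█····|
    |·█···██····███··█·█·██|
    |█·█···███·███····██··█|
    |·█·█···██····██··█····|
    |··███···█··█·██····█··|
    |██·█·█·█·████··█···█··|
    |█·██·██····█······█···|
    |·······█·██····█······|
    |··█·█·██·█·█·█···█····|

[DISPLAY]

   ┠───────────────────────────┨               
   ┃>[-] workspace/            ┃               
   ┃   [ ] scripts/            ┃               
   ┃     [ ] client.yaml       ┃               
┏━━━━━━━━━━━━━━━━━━━━━━━━━━━━━━━━┓             
┃ GameOfLife                     ┃             
┠────────────────────────────────┨━━━┓         
┃Gen: 0                          ┃   ┃         
┃·····█████·█·····█····          ┃───┨         
┃·█···██····███··█·█·██          ┃   ┃         
┃█·█···███·███····██··█          ┃   ┃         
┃·█·█···██····██··█····          ┃   ┃         
┃··███···█··█·██····█··          ┃   ┃         
┃██·█·█·█·████··█···█··          ┃   ┃         
┗━━━━━━━━━━━━━━━━━━━━━━━━━━━━━━━━┛   ┃         
        ┃23 24* 25 26* 27 28 29      ┃         
        ┃30 31                       ┃         
        ┃                            ┃         
        ┗━━━━━━━━━━━━━━━━━━━━━━━━━━━━┛         
                                               
                                               
                                               


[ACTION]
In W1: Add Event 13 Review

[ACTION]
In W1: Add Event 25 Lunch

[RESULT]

   ┠───────────────────────────┨               
   ┃>[-] workspace/            ┃               
   ┃   [ ] scripts/            ┃               
   ┃     [ ] client.yaml       ┃               
┏━━━━━━━━━━━━━━━━━━━━━━━━━━━━━━━━┓             
┃ GameOfLife                     ┃             
┠────────────────────────────────┨━━━┓         
┃Gen: 0                          ┃   ┃         
┃·····█████·█·····█····          ┃───┨         
┃·█···██····███··█·█·██          ┃   ┃         
┃█·█···███·███····██··█          ┃   ┃         
┃·█·█···██····██··█····          ┃   ┃         
┃··███···█··█·██····█··          ┃   ┃         
┃██·█·█·█·████··█···█··          ┃   ┃         
┗━━━━━━━━━━━━━━━━━━━━━━━━━━━━━━━━┛   ┃         
        ┃23 24* 25* 26* 27 28 29     ┃         
        ┃30 31                       ┃         
        ┃                            ┃         
        ┗━━━━━━━━━━━━━━━━━━━━━━━━━━━━┛         
                                               
                                               
                                               
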